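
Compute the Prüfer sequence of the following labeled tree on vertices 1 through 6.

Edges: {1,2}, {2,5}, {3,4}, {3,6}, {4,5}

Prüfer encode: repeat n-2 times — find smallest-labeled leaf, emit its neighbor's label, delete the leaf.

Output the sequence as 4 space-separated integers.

Step 1: leaves = {1,6}. Remove smallest leaf 1, emit neighbor 2.
Step 2: leaves = {2,6}. Remove smallest leaf 2, emit neighbor 5.
Step 3: leaves = {5,6}. Remove smallest leaf 5, emit neighbor 4.
Step 4: leaves = {4,6}. Remove smallest leaf 4, emit neighbor 3.
Done: 2 vertices remain (3, 6). Sequence = [2 5 4 3]

Answer: 2 5 4 3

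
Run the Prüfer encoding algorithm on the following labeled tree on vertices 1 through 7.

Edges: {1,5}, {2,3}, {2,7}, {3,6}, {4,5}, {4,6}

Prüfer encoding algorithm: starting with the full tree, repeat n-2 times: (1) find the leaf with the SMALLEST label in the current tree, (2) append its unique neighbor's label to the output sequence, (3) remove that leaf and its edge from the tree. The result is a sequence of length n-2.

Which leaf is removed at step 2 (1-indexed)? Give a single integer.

Step 1: current leaves = {1,7}. Remove leaf 1 (neighbor: 5).
Step 2: current leaves = {5,7}. Remove leaf 5 (neighbor: 4).

Answer: 5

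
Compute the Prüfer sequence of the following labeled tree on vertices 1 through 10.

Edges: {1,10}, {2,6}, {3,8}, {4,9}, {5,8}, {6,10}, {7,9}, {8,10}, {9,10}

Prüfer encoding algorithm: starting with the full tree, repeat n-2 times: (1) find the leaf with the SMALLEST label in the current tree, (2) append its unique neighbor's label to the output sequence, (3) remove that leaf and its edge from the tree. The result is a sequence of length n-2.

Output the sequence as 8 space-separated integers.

Step 1: leaves = {1,2,3,4,5,7}. Remove smallest leaf 1, emit neighbor 10.
Step 2: leaves = {2,3,4,5,7}. Remove smallest leaf 2, emit neighbor 6.
Step 3: leaves = {3,4,5,6,7}. Remove smallest leaf 3, emit neighbor 8.
Step 4: leaves = {4,5,6,7}. Remove smallest leaf 4, emit neighbor 9.
Step 5: leaves = {5,6,7}. Remove smallest leaf 5, emit neighbor 8.
Step 6: leaves = {6,7,8}. Remove smallest leaf 6, emit neighbor 10.
Step 7: leaves = {7,8}. Remove smallest leaf 7, emit neighbor 9.
Step 8: leaves = {8,9}. Remove smallest leaf 8, emit neighbor 10.
Done: 2 vertices remain (9, 10). Sequence = [10 6 8 9 8 10 9 10]

Answer: 10 6 8 9 8 10 9 10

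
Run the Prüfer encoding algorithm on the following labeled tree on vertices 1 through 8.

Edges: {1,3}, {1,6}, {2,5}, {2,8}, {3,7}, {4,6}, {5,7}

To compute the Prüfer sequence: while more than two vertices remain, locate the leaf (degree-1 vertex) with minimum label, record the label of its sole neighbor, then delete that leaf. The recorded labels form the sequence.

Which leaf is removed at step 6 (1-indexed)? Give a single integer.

Step 1: current leaves = {4,8}. Remove leaf 4 (neighbor: 6).
Step 2: current leaves = {6,8}. Remove leaf 6 (neighbor: 1).
Step 3: current leaves = {1,8}. Remove leaf 1 (neighbor: 3).
Step 4: current leaves = {3,8}. Remove leaf 3 (neighbor: 7).
Step 5: current leaves = {7,8}. Remove leaf 7 (neighbor: 5).
Step 6: current leaves = {5,8}. Remove leaf 5 (neighbor: 2).

Answer: 5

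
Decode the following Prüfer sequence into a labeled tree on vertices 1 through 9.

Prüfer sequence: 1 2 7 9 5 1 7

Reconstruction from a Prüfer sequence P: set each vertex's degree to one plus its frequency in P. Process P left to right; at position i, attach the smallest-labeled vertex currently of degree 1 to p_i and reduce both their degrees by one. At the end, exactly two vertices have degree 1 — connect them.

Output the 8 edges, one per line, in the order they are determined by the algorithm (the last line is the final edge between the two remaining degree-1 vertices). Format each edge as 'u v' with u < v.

Initial degrees: {1:3, 2:2, 3:1, 4:1, 5:2, 6:1, 7:3, 8:1, 9:2}
Step 1: smallest deg-1 vertex = 3, p_1 = 1. Add edge {1,3}. Now deg[3]=0, deg[1]=2.
Step 2: smallest deg-1 vertex = 4, p_2 = 2. Add edge {2,4}. Now deg[4]=0, deg[2]=1.
Step 3: smallest deg-1 vertex = 2, p_3 = 7. Add edge {2,7}. Now deg[2]=0, deg[7]=2.
Step 4: smallest deg-1 vertex = 6, p_4 = 9. Add edge {6,9}. Now deg[6]=0, deg[9]=1.
Step 5: smallest deg-1 vertex = 8, p_5 = 5. Add edge {5,8}. Now deg[8]=0, deg[5]=1.
Step 6: smallest deg-1 vertex = 5, p_6 = 1. Add edge {1,5}. Now deg[5]=0, deg[1]=1.
Step 7: smallest deg-1 vertex = 1, p_7 = 7. Add edge {1,7}. Now deg[1]=0, deg[7]=1.
Final: two remaining deg-1 vertices are 7, 9. Add edge {7,9}.

Answer: 1 3
2 4
2 7
6 9
5 8
1 5
1 7
7 9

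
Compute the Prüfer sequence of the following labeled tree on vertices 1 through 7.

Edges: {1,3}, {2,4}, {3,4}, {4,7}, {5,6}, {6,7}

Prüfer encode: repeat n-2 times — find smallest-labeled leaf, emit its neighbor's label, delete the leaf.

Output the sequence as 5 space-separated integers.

Step 1: leaves = {1,2,5}. Remove smallest leaf 1, emit neighbor 3.
Step 2: leaves = {2,3,5}. Remove smallest leaf 2, emit neighbor 4.
Step 3: leaves = {3,5}. Remove smallest leaf 3, emit neighbor 4.
Step 4: leaves = {4,5}. Remove smallest leaf 4, emit neighbor 7.
Step 5: leaves = {5,7}. Remove smallest leaf 5, emit neighbor 6.
Done: 2 vertices remain (6, 7). Sequence = [3 4 4 7 6]

Answer: 3 4 4 7 6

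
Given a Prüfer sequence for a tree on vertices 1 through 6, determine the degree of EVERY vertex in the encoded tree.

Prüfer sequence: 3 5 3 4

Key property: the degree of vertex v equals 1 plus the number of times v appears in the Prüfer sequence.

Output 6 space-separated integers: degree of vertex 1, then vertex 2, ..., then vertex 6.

Answer: 1 1 3 2 2 1

Derivation:
p_1 = 3: count[3] becomes 1
p_2 = 5: count[5] becomes 1
p_3 = 3: count[3] becomes 2
p_4 = 4: count[4] becomes 1
Degrees (1 + count): deg[1]=1+0=1, deg[2]=1+0=1, deg[3]=1+2=3, deg[4]=1+1=2, deg[5]=1+1=2, deg[6]=1+0=1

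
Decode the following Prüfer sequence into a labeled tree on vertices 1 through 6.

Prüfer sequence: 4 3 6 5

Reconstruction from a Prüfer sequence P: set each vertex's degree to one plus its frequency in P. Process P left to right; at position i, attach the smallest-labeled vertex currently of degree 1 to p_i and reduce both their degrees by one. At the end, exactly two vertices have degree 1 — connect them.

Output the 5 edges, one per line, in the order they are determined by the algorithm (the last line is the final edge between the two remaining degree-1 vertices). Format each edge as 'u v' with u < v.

Initial degrees: {1:1, 2:1, 3:2, 4:2, 5:2, 6:2}
Step 1: smallest deg-1 vertex = 1, p_1 = 4. Add edge {1,4}. Now deg[1]=0, deg[4]=1.
Step 2: smallest deg-1 vertex = 2, p_2 = 3. Add edge {2,3}. Now deg[2]=0, deg[3]=1.
Step 3: smallest deg-1 vertex = 3, p_3 = 6. Add edge {3,6}. Now deg[3]=0, deg[6]=1.
Step 4: smallest deg-1 vertex = 4, p_4 = 5. Add edge {4,5}. Now deg[4]=0, deg[5]=1.
Final: two remaining deg-1 vertices are 5, 6. Add edge {5,6}.

Answer: 1 4
2 3
3 6
4 5
5 6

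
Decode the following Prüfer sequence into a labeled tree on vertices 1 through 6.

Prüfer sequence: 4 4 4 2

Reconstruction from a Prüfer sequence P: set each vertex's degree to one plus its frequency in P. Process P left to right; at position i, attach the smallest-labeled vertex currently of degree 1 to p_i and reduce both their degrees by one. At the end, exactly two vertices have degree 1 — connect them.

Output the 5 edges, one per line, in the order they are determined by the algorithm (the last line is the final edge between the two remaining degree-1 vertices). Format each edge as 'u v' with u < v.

Answer: 1 4
3 4
4 5
2 4
2 6

Derivation:
Initial degrees: {1:1, 2:2, 3:1, 4:4, 5:1, 6:1}
Step 1: smallest deg-1 vertex = 1, p_1 = 4. Add edge {1,4}. Now deg[1]=0, deg[4]=3.
Step 2: smallest deg-1 vertex = 3, p_2 = 4. Add edge {3,4}. Now deg[3]=0, deg[4]=2.
Step 3: smallest deg-1 vertex = 5, p_3 = 4. Add edge {4,5}. Now deg[5]=0, deg[4]=1.
Step 4: smallest deg-1 vertex = 4, p_4 = 2. Add edge {2,4}. Now deg[4]=0, deg[2]=1.
Final: two remaining deg-1 vertices are 2, 6. Add edge {2,6}.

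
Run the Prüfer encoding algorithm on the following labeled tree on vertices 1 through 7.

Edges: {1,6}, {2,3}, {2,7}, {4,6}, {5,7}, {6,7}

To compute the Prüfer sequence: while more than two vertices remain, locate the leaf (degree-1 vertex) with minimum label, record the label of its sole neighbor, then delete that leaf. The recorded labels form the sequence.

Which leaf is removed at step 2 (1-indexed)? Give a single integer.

Answer: 3

Derivation:
Step 1: current leaves = {1,3,4,5}. Remove leaf 1 (neighbor: 6).
Step 2: current leaves = {3,4,5}. Remove leaf 3 (neighbor: 2).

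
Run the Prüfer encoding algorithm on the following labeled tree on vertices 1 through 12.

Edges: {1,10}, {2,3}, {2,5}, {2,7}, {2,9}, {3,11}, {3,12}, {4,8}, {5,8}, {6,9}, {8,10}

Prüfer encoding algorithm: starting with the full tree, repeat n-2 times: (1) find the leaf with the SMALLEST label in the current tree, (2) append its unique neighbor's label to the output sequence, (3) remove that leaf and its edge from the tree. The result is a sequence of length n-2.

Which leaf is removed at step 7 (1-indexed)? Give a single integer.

Answer: 8

Derivation:
Step 1: current leaves = {1,4,6,7,11,12}. Remove leaf 1 (neighbor: 10).
Step 2: current leaves = {4,6,7,10,11,12}. Remove leaf 4 (neighbor: 8).
Step 3: current leaves = {6,7,10,11,12}. Remove leaf 6 (neighbor: 9).
Step 4: current leaves = {7,9,10,11,12}. Remove leaf 7 (neighbor: 2).
Step 5: current leaves = {9,10,11,12}. Remove leaf 9 (neighbor: 2).
Step 6: current leaves = {10,11,12}. Remove leaf 10 (neighbor: 8).
Step 7: current leaves = {8,11,12}. Remove leaf 8 (neighbor: 5).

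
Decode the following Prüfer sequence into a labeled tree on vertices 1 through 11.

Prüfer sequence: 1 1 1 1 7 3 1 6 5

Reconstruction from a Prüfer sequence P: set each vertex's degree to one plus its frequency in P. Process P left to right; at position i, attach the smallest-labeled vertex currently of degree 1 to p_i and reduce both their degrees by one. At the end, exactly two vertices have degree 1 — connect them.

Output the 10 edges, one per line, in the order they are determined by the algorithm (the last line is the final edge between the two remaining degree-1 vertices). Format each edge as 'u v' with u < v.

Initial degrees: {1:6, 2:1, 3:2, 4:1, 5:2, 6:2, 7:2, 8:1, 9:1, 10:1, 11:1}
Step 1: smallest deg-1 vertex = 2, p_1 = 1. Add edge {1,2}. Now deg[2]=0, deg[1]=5.
Step 2: smallest deg-1 vertex = 4, p_2 = 1. Add edge {1,4}. Now deg[4]=0, deg[1]=4.
Step 3: smallest deg-1 vertex = 8, p_3 = 1. Add edge {1,8}. Now deg[8]=0, deg[1]=3.
Step 4: smallest deg-1 vertex = 9, p_4 = 1. Add edge {1,9}. Now deg[9]=0, deg[1]=2.
Step 5: smallest deg-1 vertex = 10, p_5 = 7. Add edge {7,10}. Now deg[10]=0, deg[7]=1.
Step 6: smallest deg-1 vertex = 7, p_6 = 3. Add edge {3,7}. Now deg[7]=0, deg[3]=1.
Step 7: smallest deg-1 vertex = 3, p_7 = 1. Add edge {1,3}. Now deg[3]=0, deg[1]=1.
Step 8: smallest deg-1 vertex = 1, p_8 = 6. Add edge {1,6}. Now deg[1]=0, deg[6]=1.
Step 9: smallest deg-1 vertex = 6, p_9 = 5. Add edge {5,6}. Now deg[6]=0, deg[5]=1.
Final: two remaining deg-1 vertices are 5, 11. Add edge {5,11}.

Answer: 1 2
1 4
1 8
1 9
7 10
3 7
1 3
1 6
5 6
5 11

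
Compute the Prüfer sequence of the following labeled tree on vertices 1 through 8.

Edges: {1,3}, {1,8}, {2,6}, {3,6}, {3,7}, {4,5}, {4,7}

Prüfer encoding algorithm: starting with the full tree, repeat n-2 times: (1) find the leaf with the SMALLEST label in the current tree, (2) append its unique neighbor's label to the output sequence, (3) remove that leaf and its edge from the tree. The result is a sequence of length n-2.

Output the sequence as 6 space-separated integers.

Answer: 6 4 7 3 3 1

Derivation:
Step 1: leaves = {2,5,8}. Remove smallest leaf 2, emit neighbor 6.
Step 2: leaves = {5,6,8}. Remove smallest leaf 5, emit neighbor 4.
Step 3: leaves = {4,6,8}. Remove smallest leaf 4, emit neighbor 7.
Step 4: leaves = {6,7,8}. Remove smallest leaf 6, emit neighbor 3.
Step 5: leaves = {7,8}. Remove smallest leaf 7, emit neighbor 3.
Step 6: leaves = {3,8}. Remove smallest leaf 3, emit neighbor 1.
Done: 2 vertices remain (1, 8). Sequence = [6 4 7 3 3 1]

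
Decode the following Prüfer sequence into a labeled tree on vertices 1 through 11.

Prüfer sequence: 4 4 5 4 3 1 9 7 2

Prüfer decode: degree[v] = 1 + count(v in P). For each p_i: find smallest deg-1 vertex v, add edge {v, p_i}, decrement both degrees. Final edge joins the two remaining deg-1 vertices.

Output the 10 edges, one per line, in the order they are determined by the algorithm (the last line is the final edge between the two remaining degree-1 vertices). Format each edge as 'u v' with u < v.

Answer: 4 6
4 8
5 10
4 5
3 4
1 3
1 9
7 9
2 7
2 11

Derivation:
Initial degrees: {1:2, 2:2, 3:2, 4:4, 5:2, 6:1, 7:2, 8:1, 9:2, 10:1, 11:1}
Step 1: smallest deg-1 vertex = 6, p_1 = 4. Add edge {4,6}. Now deg[6]=0, deg[4]=3.
Step 2: smallest deg-1 vertex = 8, p_2 = 4. Add edge {4,8}. Now deg[8]=0, deg[4]=2.
Step 3: smallest deg-1 vertex = 10, p_3 = 5. Add edge {5,10}. Now deg[10]=0, deg[5]=1.
Step 4: smallest deg-1 vertex = 5, p_4 = 4. Add edge {4,5}. Now deg[5]=0, deg[4]=1.
Step 5: smallest deg-1 vertex = 4, p_5 = 3. Add edge {3,4}. Now deg[4]=0, deg[3]=1.
Step 6: smallest deg-1 vertex = 3, p_6 = 1. Add edge {1,3}. Now deg[3]=0, deg[1]=1.
Step 7: smallest deg-1 vertex = 1, p_7 = 9. Add edge {1,9}. Now deg[1]=0, deg[9]=1.
Step 8: smallest deg-1 vertex = 9, p_8 = 7. Add edge {7,9}. Now deg[9]=0, deg[7]=1.
Step 9: smallest deg-1 vertex = 7, p_9 = 2. Add edge {2,7}. Now deg[7]=0, deg[2]=1.
Final: two remaining deg-1 vertices are 2, 11. Add edge {2,11}.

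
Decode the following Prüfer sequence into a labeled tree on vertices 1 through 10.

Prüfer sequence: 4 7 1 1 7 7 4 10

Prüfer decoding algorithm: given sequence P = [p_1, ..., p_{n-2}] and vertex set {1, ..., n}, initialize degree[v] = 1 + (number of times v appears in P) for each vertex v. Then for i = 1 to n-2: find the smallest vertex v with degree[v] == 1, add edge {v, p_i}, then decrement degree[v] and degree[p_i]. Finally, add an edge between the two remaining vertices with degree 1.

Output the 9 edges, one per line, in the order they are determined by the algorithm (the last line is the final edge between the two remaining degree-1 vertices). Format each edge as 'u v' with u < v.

Answer: 2 4
3 7
1 5
1 6
1 7
7 8
4 7
4 10
9 10

Derivation:
Initial degrees: {1:3, 2:1, 3:1, 4:3, 5:1, 6:1, 7:4, 8:1, 9:1, 10:2}
Step 1: smallest deg-1 vertex = 2, p_1 = 4. Add edge {2,4}. Now deg[2]=0, deg[4]=2.
Step 2: smallest deg-1 vertex = 3, p_2 = 7. Add edge {3,7}. Now deg[3]=0, deg[7]=3.
Step 3: smallest deg-1 vertex = 5, p_3 = 1. Add edge {1,5}. Now deg[5]=0, deg[1]=2.
Step 4: smallest deg-1 vertex = 6, p_4 = 1. Add edge {1,6}. Now deg[6]=0, deg[1]=1.
Step 5: smallest deg-1 vertex = 1, p_5 = 7. Add edge {1,7}. Now deg[1]=0, deg[7]=2.
Step 6: smallest deg-1 vertex = 8, p_6 = 7. Add edge {7,8}. Now deg[8]=0, deg[7]=1.
Step 7: smallest deg-1 vertex = 7, p_7 = 4. Add edge {4,7}. Now deg[7]=0, deg[4]=1.
Step 8: smallest deg-1 vertex = 4, p_8 = 10. Add edge {4,10}. Now deg[4]=0, deg[10]=1.
Final: two remaining deg-1 vertices are 9, 10. Add edge {9,10}.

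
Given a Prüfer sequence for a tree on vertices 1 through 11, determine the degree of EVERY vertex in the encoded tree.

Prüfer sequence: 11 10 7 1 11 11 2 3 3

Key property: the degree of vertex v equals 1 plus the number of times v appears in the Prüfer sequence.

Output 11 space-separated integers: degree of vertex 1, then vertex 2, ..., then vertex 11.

p_1 = 11: count[11] becomes 1
p_2 = 10: count[10] becomes 1
p_3 = 7: count[7] becomes 1
p_4 = 1: count[1] becomes 1
p_5 = 11: count[11] becomes 2
p_6 = 11: count[11] becomes 3
p_7 = 2: count[2] becomes 1
p_8 = 3: count[3] becomes 1
p_9 = 3: count[3] becomes 2
Degrees (1 + count): deg[1]=1+1=2, deg[2]=1+1=2, deg[3]=1+2=3, deg[4]=1+0=1, deg[5]=1+0=1, deg[6]=1+0=1, deg[7]=1+1=2, deg[8]=1+0=1, deg[9]=1+0=1, deg[10]=1+1=2, deg[11]=1+3=4

Answer: 2 2 3 1 1 1 2 1 1 2 4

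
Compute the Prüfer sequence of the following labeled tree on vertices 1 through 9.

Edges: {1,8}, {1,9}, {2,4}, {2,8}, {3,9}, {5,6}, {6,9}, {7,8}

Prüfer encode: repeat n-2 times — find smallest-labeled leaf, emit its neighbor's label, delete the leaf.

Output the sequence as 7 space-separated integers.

Step 1: leaves = {3,4,5,7}. Remove smallest leaf 3, emit neighbor 9.
Step 2: leaves = {4,5,7}. Remove smallest leaf 4, emit neighbor 2.
Step 3: leaves = {2,5,7}. Remove smallest leaf 2, emit neighbor 8.
Step 4: leaves = {5,7}. Remove smallest leaf 5, emit neighbor 6.
Step 5: leaves = {6,7}. Remove smallest leaf 6, emit neighbor 9.
Step 6: leaves = {7,9}. Remove smallest leaf 7, emit neighbor 8.
Step 7: leaves = {8,9}. Remove smallest leaf 8, emit neighbor 1.
Done: 2 vertices remain (1, 9). Sequence = [9 2 8 6 9 8 1]

Answer: 9 2 8 6 9 8 1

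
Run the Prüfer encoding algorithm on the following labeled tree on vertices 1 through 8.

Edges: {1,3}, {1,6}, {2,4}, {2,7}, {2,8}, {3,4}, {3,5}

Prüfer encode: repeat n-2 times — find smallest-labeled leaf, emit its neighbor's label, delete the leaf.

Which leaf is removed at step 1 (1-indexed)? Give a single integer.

Answer: 5

Derivation:
Step 1: current leaves = {5,6,7,8}. Remove leaf 5 (neighbor: 3).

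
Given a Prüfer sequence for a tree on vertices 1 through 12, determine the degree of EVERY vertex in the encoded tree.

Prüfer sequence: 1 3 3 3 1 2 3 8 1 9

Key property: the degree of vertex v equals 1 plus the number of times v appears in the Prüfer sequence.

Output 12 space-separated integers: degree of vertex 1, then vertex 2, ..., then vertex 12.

p_1 = 1: count[1] becomes 1
p_2 = 3: count[3] becomes 1
p_3 = 3: count[3] becomes 2
p_4 = 3: count[3] becomes 3
p_5 = 1: count[1] becomes 2
p_6 = 2: count[2] becomes 1
p_7 = 3: count[3] becomes 4
p_8 = 8: count[8] becomes 1
p_9 = 1: count[1] becomes 3
p_10 = 9: count[9] becomes 1
Degrees (1 + count): deg[1]=1+3=4, deg[2]=1+1=2, deg[3]=1+4=5, deg[4]=1+0=1, deg[5]=1+0=1, deg[6]=1+0=1, deg[7]=1+0=1, deg[8]=1+1=2, deg[9]=1+1=2, deg[10]=1+0=1, deg[11]=1+0=1, deg[12]=1+0=1

Answer: 4 2 5 1 1 1 1 2 2 1 1 1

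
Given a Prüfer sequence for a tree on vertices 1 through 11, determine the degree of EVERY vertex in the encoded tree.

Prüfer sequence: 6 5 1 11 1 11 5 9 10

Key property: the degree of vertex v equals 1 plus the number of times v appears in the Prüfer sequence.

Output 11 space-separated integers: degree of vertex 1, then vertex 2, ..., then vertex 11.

p_1 = 6: count[6] becomes 1
p_2 = 5: count[5] becomes 1
p_3 = 1: count[1] becomes 1
p_4 = 11: count[11] becomes 1
p_5 = 1: count[1] becomes 2
p_6 = 11: count[11] becomes 2
p_7 = 5: count[5] becomes 2
p_8 = 9: count[9] becomes 1
p_9 = 10: count[10] becomes 1
Degrees (1 + count): deg[1]=1+2=3, deg[2]=1+0=1, deg[3]=1+0=1, deg[4]=1+0=1, deg[5]=1+2=3, deg[6]=1+1=2, deg[7]=1+0=1, deg[8]=1+0=1, deg[9]=1+1=2, deg[10]=1+1=2, deg[11]=1+2=3

Answer: 3 1 1 1 3 2 1 1 2 2 3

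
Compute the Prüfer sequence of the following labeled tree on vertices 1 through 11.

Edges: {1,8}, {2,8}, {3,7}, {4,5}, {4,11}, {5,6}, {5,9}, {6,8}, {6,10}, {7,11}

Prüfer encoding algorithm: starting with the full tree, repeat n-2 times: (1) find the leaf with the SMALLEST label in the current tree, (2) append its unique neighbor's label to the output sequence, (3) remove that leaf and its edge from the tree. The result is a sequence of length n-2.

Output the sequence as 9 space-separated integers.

Step 1: leaves = {1,2,3,9,10}. Remove smallest leaf 1, emit neighbor 8.
Step 2: leaves = {2,3,9,10}. Remove smallest leaf 2, emit neighbor 8.
Step 3: leaves = {3,8,9,10}. Remove smallest leaf 3, emit neighbor 7.
Step 4: leaves = {7,8,9,10}. Remove smallest leaf 7, emit neighbor 11.
Step 5: leaves = {8,9,10,11}. Remove smallest leaf 8, emit neighbor 6.
Step 6: leaves = {9,10,11}. Remove smallest leaf 9, emit neighbor 5.
Step 7: leaves = {10,11}. Remove smallest leaf 10, emit neighbor 6.
Step 8: leaves = {6,11}. Remove smallest leaf 6, emit neighbor 5.
Step 9: leaves = {5,11}. Remove smallest leaf 5, emit neighbor 4.
Done: 2 vertices remain (4, 11). Sequence = [8 8 7 11 6 5 6 5 4]

Answer: 8 8 7 11 6 5 6 5 4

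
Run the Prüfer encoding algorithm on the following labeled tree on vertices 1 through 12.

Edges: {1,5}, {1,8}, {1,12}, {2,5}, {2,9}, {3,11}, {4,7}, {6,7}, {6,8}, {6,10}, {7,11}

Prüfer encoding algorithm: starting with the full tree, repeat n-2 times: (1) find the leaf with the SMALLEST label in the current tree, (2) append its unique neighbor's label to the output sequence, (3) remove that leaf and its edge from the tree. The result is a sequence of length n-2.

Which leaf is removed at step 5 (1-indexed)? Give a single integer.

Step 1: current leaves = {3,4,9,10,12}. Remove leaf 3 (neighbor: 11).
Step 2: current leaves = {4,9,10,11,12}. Remove leaf 4 (neighbor: 7).
Step 3: current leaves = {9,10,11,12}. Remove leaf 9 (neighbor: 2).
Step 4: current leaves = {2,10,11,12}. Remove leaf 2 (neighbor: 5).
Step 5: current leaves = {5,10,11,12}. Remove leaf 5 (neighbor: 1).

Answer: 5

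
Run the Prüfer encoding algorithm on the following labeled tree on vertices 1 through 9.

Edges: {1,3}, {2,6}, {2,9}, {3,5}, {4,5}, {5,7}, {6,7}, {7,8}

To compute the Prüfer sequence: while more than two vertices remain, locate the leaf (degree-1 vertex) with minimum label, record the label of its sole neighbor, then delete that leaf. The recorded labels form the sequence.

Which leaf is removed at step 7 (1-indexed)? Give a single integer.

Step 1: current leaves = {1,4,8,9}. Remove leaf 1 (neighbor: 3).
Step 2: current leaves = {3,4,8,9}. Remove leaf 3 (neighbor: 5).
Step 3: current leaves = {4,8,9}. Remove leaf 4 (neighbor: 5).
Step 4: current leaves = {5,8,9}. Remove leaf 5 (neighbor: 7).
Step 5: current leaves = {8,9}. Remove leaf 8 (neighbor: 7).
Step 6: current leaves = {7,9}. Remove leaf 7 (neighbor: 6).
Step 7: current leaves = {6,9}. Remove leaf 6 (neighbor: 2).

Answer: 6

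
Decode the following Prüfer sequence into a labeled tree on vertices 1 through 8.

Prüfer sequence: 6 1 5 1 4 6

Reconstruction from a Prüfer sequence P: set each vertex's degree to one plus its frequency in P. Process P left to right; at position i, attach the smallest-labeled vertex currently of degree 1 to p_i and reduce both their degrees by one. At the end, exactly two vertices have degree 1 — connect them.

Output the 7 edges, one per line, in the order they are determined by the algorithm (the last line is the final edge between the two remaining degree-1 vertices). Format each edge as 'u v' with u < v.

Answer: 2 6
1 3
5 7
1 5
1 4
4 6
6 8

Derivation:
Initial degrees: {1:3, 2:1, 3:1, 4:2, 5:2, 6:3, 7:1, 8:1}
Step 1: smallest deg-1 vertex = 2, p_1 = 6. Add edge {2,6}. Now deg[2]=0, deg[6]=2.
Step 2: smallest deg-1 vertex = 3, p_2 = 1. Add edge {1,3}. Now deg[3]=0, deg[1]=2.
Step 3: smallest deg-1 vertex = 7, p_3 = 5. Add edge {5,7}. Now deg[7]=0, deg[5]=1.
Step 4: smallest deg-1 vertex = 5, p_4 = 1. Add edge {1,5}. Now deg[5]=0, deg[1]=1.
Step 5: smallest deg-1 vertex = 1, p_5 = 4. Add edge {1,4}. Now deg[1]=0, deg[4]=1.
Step 6: smallest deg-1 vertex = 4, p_6 = 6. Add edge {4,6}. Now deg[4]=0, deg[6]=1.
Final: two remaining deg-1 vertices are 6, 8. Add edge {6,8}.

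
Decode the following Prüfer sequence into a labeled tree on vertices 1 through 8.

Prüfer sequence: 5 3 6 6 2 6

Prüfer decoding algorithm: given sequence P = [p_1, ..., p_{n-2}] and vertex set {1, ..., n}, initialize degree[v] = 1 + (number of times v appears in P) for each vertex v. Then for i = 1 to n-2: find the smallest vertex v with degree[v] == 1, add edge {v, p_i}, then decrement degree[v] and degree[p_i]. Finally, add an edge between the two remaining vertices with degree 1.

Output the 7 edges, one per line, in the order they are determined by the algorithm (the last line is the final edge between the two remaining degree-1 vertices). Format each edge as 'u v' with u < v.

Initial degrees: {1:1, 2:2, 3:2, 4:1, 5:2, 6:4, 7:1, 8:1}
Step 1: smallest deg-1 vertex = 1, p_1 = 5. Add edge {1,5}. Now deg[1]=0, deg[5]=1.
Step 2: smallest deg-1 vertex = 4, p_2 = 3. Add edge {3,4}. Now deg[4]=0, deg[3]=1.
Step 3: smallest deg-1 vertex = 3, p_3 = 6. Add edge {3,6}. Now deg[3]=0, deg[6]=3.
Step 4: smallest deg-1 vertex = 5, p_4 = 6. Add edge {5,6}. Now deg[5]=0, deg[6]=2.
Step 5: smallest deg-1 vertex = 7, p_5 = 2. Add edge {2,7}. Now deg[7]=0, deg[2]=1.
Step 6: smallest deg-1 vertex = 2, p_6 = 6. Add edge {2,6}. Now deg[2]=0, deg[6]=1.
Final: two remaining deg-1 vertices are 6, 8. Add edge {6,8}.

Answer: 1 5
3 4
3 6
5 6
2 7
2 6
6 8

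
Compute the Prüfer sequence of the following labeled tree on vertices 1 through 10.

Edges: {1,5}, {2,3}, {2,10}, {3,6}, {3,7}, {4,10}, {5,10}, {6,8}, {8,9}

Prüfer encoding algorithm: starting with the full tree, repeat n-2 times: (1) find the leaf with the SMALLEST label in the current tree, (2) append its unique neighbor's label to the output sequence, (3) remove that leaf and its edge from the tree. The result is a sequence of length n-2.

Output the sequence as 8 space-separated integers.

Answer: 5 10 10 3 8 6 3 2

Derivation:
Step 1: leaves = {1,4,7,9}. Remove smallest leaf 1, emit neighbor 5.
Step 2: leaves = {4,5,7,9}. Remove smallest leaf 4, emit neighbor 10.
Step 3: leaves = {5,7,9}. Remove smallest leaf 5, emit neighbor 10.
Step 4: leaves = {7,9,10}. Remove smallest leaf 7, emit neighbor 3.
Step 5: leaves = {9,10}. Remove smallest leaf 9, emit neighbor 8.
Step 6: leaves = {8,10}. Remove smallest leaf 8, emit neighbor 6.
Step 7: leaves = {6,10}. Remove smallest leaf 6, emit neighbor 3.
Step 8: leaves = {3,10}. Remove smallest leaf 3, emit neighbor 2.
Done: 2 vertices remain (2, 10). Sequence = [5 10 10 3 8 6 3 2]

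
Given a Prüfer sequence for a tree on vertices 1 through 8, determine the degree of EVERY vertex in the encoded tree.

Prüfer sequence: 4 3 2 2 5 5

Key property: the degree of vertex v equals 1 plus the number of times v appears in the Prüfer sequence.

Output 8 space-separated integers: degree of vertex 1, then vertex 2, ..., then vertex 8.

p_1 = 4: count[4] becomes 1
p_2 = 3: count[3] becomes 1
p_3 = 2: count[2] becomes 1
p_4 = 2: count[2] becomes 2
p_5 = 5: count[5] becomes 1
p_6 = 5: count[5] becomes 2
Degrees (1 + count): deg[1]=1+0=1, deg[2]=1+2=3, deg[3]=1+1=2, deg[4]=1+1=2, deg[5]=1+2=3, deg[6]=1+0=1, deg[7]=1+0=1, deg[8]=1+0=1

Answer: 1 3 2 2 3 1 1 1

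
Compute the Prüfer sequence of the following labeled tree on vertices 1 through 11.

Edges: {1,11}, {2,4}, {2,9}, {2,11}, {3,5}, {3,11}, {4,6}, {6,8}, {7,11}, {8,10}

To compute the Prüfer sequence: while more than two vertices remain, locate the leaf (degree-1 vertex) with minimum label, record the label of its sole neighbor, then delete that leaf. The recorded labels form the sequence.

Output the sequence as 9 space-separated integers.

Step 1: leaves = {1,5,7,9,10}. Remove smallest leaf 1, emit neighbor 11.
Step 2: leaves = {5,7,9,10}. Remove smallest leaf 5, emit neighbor 3.
Step 3: leaves = {3,7,9,10}. Remove smallest leaf 3, emit neighbor 11.
Step 4: leaves = {7,9,10}. Remove smallest leaf 7, emit neighbor 11.
Step 5: leaves = {9,10,11}. Remove smallest leaf 9, emit neighbor 2.
Step 6: leaves = {10,11}. Remove smallest leaf 10, emit neighbor 8.
Step 7: leaves = {8,11}. Remove smallest leaf 8, emit neighbor 6.
Step 8: leaves = {6,11}. Remove smallest leaf 6, emit neighbor 4.
Step 9: leaves = {4,11}. Remove smallest leaf 4, emit neighbor 2.
Done: 2 vertices remain (2, 11). Sequence = [11 3 11 11 2 8 6 4 2]

Answer: 11 3 11 11 2 8 6 4 2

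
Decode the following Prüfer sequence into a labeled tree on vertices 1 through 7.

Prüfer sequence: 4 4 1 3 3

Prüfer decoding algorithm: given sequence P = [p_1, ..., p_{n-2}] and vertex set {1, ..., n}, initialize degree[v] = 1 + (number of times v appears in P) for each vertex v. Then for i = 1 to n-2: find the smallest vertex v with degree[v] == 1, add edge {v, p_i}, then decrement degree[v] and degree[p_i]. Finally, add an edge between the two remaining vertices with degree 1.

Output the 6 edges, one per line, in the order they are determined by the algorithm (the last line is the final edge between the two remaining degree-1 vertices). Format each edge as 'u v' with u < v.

Answer: 2 4
4 5
1 4
1 3
3 6
3 7

Derivation:
Initial degrees: {1:2, 2:1, 3:3, 4:3, 5:1, 6:1, 7:1}
Step 1: smallest deg-1 vertex = 2, p_1 = 4. Add edge {2,4}. Now deg[2]=0, deg[4]=2.
Step 2: smallest deg-1 vertex = 5, p_2 = 4. Add edge {4,5}. Now deg[5]=0, deg[4]=1.
Step 3: smallest deg-1 vertex = 4, p_3 = 1. Add edge {1,4}. Now deg[4]=0, deg[1]=1.
Step 4: smallest deg-1 vertex = 1, p_4 = 3. Add edge {1,3}. Now deg[1]=0, deg[3]=2.
Step 5: smallest deg-1 vertex = 6, p_5 = 3. Add edge {3,6}. Now deg[6]=0, deg[3]=1.
Final: two remaining deg-1 vertices are 3, 7. Add edge {3,7}.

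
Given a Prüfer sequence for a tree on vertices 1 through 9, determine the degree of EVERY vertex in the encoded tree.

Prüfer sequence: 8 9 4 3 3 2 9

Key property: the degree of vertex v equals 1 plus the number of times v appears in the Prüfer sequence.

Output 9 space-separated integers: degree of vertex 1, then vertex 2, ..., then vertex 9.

p_1 = 8: count[8] becomes 1
p_2 = 9: count[9] becomes 1
p_3 = 4: count[4] becomes 1
p_4 = 3: count[3] becomes 1
p_5 = 3: count[3] becomes 2
p_6 = 2: count[2] becomes 1
p_7 = 9: count[9] becomes 2
Degrees (1 + count): deg[1]=1+0=1, deg[2]=1+1=2, deg[3]=1+2=3, deg[4]=1+1=2, deg[5]=1+0=1, deg[6]=1+0=1, deg[7]=1+0=1, deg[8]=1+1=2, deg[9]=1+2=3

Answer: 1 2 3 2 1 1 1 2 3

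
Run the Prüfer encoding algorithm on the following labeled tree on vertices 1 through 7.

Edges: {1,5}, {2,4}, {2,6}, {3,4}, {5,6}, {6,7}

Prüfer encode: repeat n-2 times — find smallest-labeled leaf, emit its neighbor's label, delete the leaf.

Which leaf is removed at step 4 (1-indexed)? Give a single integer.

Step 1: current leaves = {1,3,7}. Remove leaf 1 (neighbor: 5).
Step 2: current leaves = {3,5,7}. Remove leaf 3 (neighbor: 4).
Step 3: current leaves = {4,5,7}. Remove leaf 4 (neighbor: 2).
Step 4: current leaves = {2,5,7}. Remove leaf 2 (neighbor: 6).

Answer: 2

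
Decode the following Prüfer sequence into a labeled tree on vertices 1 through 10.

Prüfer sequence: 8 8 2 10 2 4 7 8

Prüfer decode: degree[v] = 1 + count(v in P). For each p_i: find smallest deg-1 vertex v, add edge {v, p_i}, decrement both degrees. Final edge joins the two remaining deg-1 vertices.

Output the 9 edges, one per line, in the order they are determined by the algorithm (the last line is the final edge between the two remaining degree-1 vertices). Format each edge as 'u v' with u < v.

Answer: 1 8
3 8
2 5
6 10
2 9
2 4
4 7
7 8
8 10

Derivation:
Initial degrees: {1:1, 2:3, 3:1, 4:2, 5:1, 6:1, 7:2, 8:4, 9:1, 10:2}
Step 1: smallest deg-1 vertex = 1, p_1 = 8. Add edge {1,8}. Now deg[1]=0, deg[8]=3.
Step 2: smallest deg-1 vertex = 3, p_2 = 8. Add edge {3,8}. Now deg[3]=0, deg[8]=2.
Step 3: smallest deg-1 vertex = 5, p_3 = 2. Add edge {2,5}. Now deg[5]=0, deg[2]=2.
Step 4: smallest deg-1 vertex = 6, p_4 = 10. Add edge {6,10}. Now deg[6]=0, deg[10]=1.
Step 5: smallest deg-1 vertex = 9, p_5 = 2. Add edge {2,9}. Now deg[9]=0, deg[2]=1.
Step 6: smallest deg-1 vertex = 2, p_6 = 4. Add edge {2,4}. Now deg[2]=0, deg[4]=1.
Step 7: smallest deg-1 vertex = 4, p_7 = 7. Add edge {4,7}. Now deg[4]=0, deg[7]=1.
Step 8: smallest deg-1 vertex = 7, p_8 = 8. Add edge {7,8}. Now deg[7]=0, deg[8]=1.
Final: two remaining deg-1 vertices are 8, 10. Add edge {8,10}.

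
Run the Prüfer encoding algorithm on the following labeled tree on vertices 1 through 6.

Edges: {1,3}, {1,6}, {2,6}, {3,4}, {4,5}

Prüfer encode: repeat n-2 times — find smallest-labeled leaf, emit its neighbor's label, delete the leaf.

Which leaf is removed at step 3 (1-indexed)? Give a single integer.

Answer: 4

Derivation:
Step 1: current leaves = {2,5}. Remove leaf 2 (neighbor: 6).
Step 2: current leaves = {5,6}. Remove leaf 5 (neighbor: 4).
Step 3: current leaves = {4,6}. Remove leaf 4 (neighbor: 3).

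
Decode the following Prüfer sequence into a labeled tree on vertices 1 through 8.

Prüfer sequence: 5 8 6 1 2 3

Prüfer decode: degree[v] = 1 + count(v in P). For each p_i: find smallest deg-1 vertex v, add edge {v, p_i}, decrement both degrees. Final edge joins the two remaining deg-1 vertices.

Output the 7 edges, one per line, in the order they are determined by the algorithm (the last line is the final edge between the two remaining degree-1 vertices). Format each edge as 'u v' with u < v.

Answer: 4 5
5 8
6 7
1 6
1 2
2 3
3 8

Derivation:
Initial degrees: {1:2, 2:2, 3:2, 4:1, 5:2, 6:2, 7:1, 8:2}
Step 1: smallest deg-1 vertex = 4, p_1 = 5. Add edge {4,5}. Now deg[4]=0, deg[5]=1.
Step 2: smallest deg-1 vertex = 5, p_2 = 8. Add edge {5,8}. Now deg[5]=0, deg[8]=1.
Step 3: smallest deg-1 vertex = 7, p_3 = 6. Add edge {6,7}. Now deg[7]=0, deg[6]=1.
Step 4: smallest deg-1 vertex = 6, p_4 = 1. Add edge {1,6}. Now deg[6]=0, deg[1]=1.
Step 5: smallest deg-1 vertex = 1, p_5 = 2. Add edge {1,2}. Now deg[1]=0, deg[2]=1.
Step 6: smallest deg-1 vertex = 2, p_6 = 3. Add edge {2,3}. Now deg[2]=0, deg[3]=1.
Final: two remaining deg-1 vertices are 3, 8. Add edge {3,8}.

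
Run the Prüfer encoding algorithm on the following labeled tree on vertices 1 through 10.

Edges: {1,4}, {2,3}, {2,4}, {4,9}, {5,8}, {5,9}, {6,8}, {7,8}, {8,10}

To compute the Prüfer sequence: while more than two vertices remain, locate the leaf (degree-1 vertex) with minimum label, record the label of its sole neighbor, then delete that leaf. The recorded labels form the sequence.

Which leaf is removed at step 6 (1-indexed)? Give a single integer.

Answer: 7

Derivation:
Step 1: current leaves = {1,3,6,7,10}. Remove leaf 1 (neighbor: 4).
Step 2: current leaves = {3,6,7,10}. Remove leaf 3 (neighbor: 2).
Step 3: current leaves = {2,6,7,10}. Remove leaf 2 (neighbor: 4).
Step 4: current leaves = {4,6,7,10}. Remove leaf 4 (neighbor: 9).
Step 5: current leaves = {6,7,9,10}. Remove leaf 6 (neighbor: 8).
Step 6: current leaves = {7,9,10}. Remove leaf 7 (neighbor: 8).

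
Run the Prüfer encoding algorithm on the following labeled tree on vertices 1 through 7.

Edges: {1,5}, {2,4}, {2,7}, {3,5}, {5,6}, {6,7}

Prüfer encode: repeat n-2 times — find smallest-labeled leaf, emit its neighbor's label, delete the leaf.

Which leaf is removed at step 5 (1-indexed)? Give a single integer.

Step 1: current leaves = {1,3,4}. Remove leaf 1 (neighbor: 5).
Step 2: current leaves = {3,4}. Remove leaf 3 (neighbor: 5).
Step 3: current leaves = {4,5}. Remove leaf 4 (neighbor: 2).
Step 4: current leaves = {2,5}. Remove leaf 2 (neighbor: 7).
Step 5: current leaves = {5,7}. Remove leaf 5 (neighbor: 6).

Answer: 5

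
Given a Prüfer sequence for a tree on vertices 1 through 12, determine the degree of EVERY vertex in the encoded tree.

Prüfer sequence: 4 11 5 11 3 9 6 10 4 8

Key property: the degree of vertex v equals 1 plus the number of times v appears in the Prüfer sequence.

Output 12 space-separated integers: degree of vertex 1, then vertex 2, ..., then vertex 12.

p_1 = 4: count[4] becomes 1
p_2 = 11: count[11] becomes 1
p_3 = 5: count[5] becomes 1
p_4 = 11: count[11] becomes 2
p_5 = 3: count[3] becomes 1
p_6 = 9: count[9] becomes 1
p_7 = 6: count[6] becomes 1
p_8 = 10: count[10] becomes 1
p_9 = 4: count[4] becomes 2
p_10 = 8: count[8] becomes 1
Degrees (1 + count): deg[1]=1+0=1, deg[2]=1+0=1, deg[3]=1+1=2, deg[4]=1+2=3, deg[5]=1+1=2, deg[6]=1+1=2, deg[7]=1+0=1, deg[8]=1+1=2, deg[9]=1+1=2, deg[10]=1+1=2, deg[11]=1+2=3, deg[12]=1+0=1

Answer: 1 1 2 3 2 2 1 2 2 2 3 1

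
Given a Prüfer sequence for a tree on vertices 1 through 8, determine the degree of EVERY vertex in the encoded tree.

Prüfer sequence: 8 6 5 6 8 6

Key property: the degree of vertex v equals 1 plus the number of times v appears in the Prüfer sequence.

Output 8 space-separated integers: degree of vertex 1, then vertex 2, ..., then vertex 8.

p_1 = 8: count[8] becomes 1
p_2 = 6: count[6] becomes 1
p_3 = 5: count[5] becomes 1
p_4 = 6: count[6] becomes 2
p_5 = 8: count[8] becomes 2
p_6 = 6: count[6] becomes 3
Degrees (1 + count): deg[1]=1+0=1, deg[2]=1+0=1, deg[3]=1+0=1, deg[4]=1+0=1, deg[5]=1+1=2, deg[6]=1+3=4, deg[7]=1+0=1, deg[8]=1+2=3

Answer: 1 1 1 1 2 4 1 3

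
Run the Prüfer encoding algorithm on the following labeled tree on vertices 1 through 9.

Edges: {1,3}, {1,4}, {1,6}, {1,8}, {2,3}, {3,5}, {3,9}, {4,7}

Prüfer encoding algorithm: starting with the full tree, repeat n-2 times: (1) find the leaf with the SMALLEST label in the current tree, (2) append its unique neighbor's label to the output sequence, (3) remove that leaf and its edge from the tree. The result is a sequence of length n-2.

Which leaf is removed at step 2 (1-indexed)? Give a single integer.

Step 1: current leaves = {2,5,6,7,8,9}. Remove leaf 2 (neighbor: 3).
Step 2: current leaves = {5,6,7,8,9}. Remove leaf 5 (neighbor: 3).

Answer: 5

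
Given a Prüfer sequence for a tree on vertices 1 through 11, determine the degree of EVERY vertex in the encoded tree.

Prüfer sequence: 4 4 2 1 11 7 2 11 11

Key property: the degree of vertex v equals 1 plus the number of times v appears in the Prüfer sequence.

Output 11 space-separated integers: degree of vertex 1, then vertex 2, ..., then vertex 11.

Answer: 2 3 1 3 1 1 2 1 1 1 4

Derivation:
p_1 = 4: count[4] becomes 1
p_2 = 4: count[4] becomes 2
p_3 = 2: count[2] becomes 1
p_4 = 1: count[1] becomes 1
p_5 = 11: count[11] becomes 1
p_6 = 7: count[7] becomes 1
p_7 = 2: count[2] becomes 2
p_8 = 11: count[11] becomes 2
p_9 = 11: count[11] becomes 3
Degrees (1 + count): deg[1]=1+1=2, deg[2]=1+2=3, deg[3]=1+0=1, deg[4]=1+2=3, deg[5]=1+0=1, deg[6]=1+0=1, deg[7]=1+1=2, deg[8]=1+0=1, deg[9]=1+0=1, deg[10]=1+0=1, deg[11]=1+3=4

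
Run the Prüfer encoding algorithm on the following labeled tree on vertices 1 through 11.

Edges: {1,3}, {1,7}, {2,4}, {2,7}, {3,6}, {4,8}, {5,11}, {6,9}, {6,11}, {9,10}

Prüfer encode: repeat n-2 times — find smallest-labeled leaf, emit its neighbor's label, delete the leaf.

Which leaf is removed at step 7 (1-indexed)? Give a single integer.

Answer: 3

Derivation:
Step 1: current leaves = {5,8,10}. Remove leaf 5 (neighbor: 11).
Step 2: current leaves = {8,10,11}. Remove leaf 8 (neighbor: 4).
Step 3: current leaves = {4,10,11}. Remove leaf 4 (neighbor: 2).
Step 4: current leaves = {2,10,11}. Remove leaf 2 (neighbor: 7).
Step 5: current leaves = {7,10,11}. Remove leaf 7 (neighbor: 1).
Step 6: current leaves = {1,10,11}. Remove leaf 1 (neighbor: 3).
Step 7: current leaves = {3,10,11}. Remove leaf 3 (neighbor: 6).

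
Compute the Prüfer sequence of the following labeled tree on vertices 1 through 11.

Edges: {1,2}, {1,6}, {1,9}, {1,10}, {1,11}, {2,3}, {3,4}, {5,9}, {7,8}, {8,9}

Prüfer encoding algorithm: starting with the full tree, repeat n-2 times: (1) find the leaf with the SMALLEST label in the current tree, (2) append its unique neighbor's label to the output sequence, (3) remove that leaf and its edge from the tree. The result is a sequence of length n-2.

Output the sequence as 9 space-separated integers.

Answer: 3 2 1 9 1 8 9 1 1

Derivation:
Step 1: leaves = {4,5,6,7,10,11}. Remove smallest leaf 4, emit neighbor 3.
Step 2: leaves = {3,5,6,7,10,11}. Remove smallest leaf 3, emit neighbor 2.
Step 3: leaves = {2,5,6,7,10,11}. Remove smallest leaf 2, emit neighbor 1.
Step 4: leaves = {5,6,7,10,11}. Remove smallest leaf 5, emit neighbor 9.
Step 5: leaves = {6,7,10,11}. Remove smallest leaf 6, emit neighbor 1.
Step 6: leaves = {7,10,11}. Remove smallest leaf 7, emit neighbor 8.
Step 7: leaves = {8,10,11}. Remove smallest leaf 8, emit neighbor 9.
Step 8: leaves = {9,10,11}. Remove smallest leaf 9, emit neighbor 1.
Step 9: leaves = {10,11}. Remove smallest leaf 10, emit neighbor 1.
Done: 2 vertices remain (1, 11). Sequence = [3 2 1 9 1 8 9 1 1]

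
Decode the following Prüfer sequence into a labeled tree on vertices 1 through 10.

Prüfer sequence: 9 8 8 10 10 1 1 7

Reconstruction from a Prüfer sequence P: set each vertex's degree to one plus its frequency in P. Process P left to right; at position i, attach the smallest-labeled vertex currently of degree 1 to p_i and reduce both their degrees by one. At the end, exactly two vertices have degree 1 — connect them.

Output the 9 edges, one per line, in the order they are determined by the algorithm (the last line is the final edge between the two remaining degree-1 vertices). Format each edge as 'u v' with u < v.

Answer: 2 9
3 8
4 8
5 10
6 10
1 8
1 9
1 7
7 10

Derivation:
Initial degrees: {1:3, 2:1, 3:1, 4:1, 5:1, 6:1, 7:2, 8:3, 9:2, 10:3}
Step 1: smallest deg-1 vertex = 2, p_1 = 9. Add edge {2,9}. Now deg[2]=0, deg[9]=1.
Step 2: smallest deg-1 vertex = 3, p_2 = 8. Add edge {3,8}. Now deg[3]=0, deg[8]=2.
Step 3: smallest deg-1 vertex = 4, p_3 = 8. Add edge {4,8}. Now deg[4]=0, deg[8]=1.
Step 4: smallest deg-1 vertex = 5, p_4 = 10. Add edge {5,10}. Now deg[5]=0, deg[10]=2.
Step 5: smallest deg-1 vertex = 6, p_5 = 10. Add edge {6,10}. Now deg[6]=0, deg[10]=1.
Step 6: smallest deg-1 vertex = 8, p_6 = 1. Add edge {1,8}. Now deg[8]=0, deg[1]=2.
Step 7: smallest deg-1 vertex = 9, p_7 = 1. Add edge {1,9}. Now deg[9]=0, deg[1]=1.
Step 8: smallest deg-1 vertex = 1, p_8 = 7. Add edge {1,7}. Now deg[1]=0, deg[7]=1.
Final: two remaining deg-1 vertices are 7, 10. Add edge {7,10}.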